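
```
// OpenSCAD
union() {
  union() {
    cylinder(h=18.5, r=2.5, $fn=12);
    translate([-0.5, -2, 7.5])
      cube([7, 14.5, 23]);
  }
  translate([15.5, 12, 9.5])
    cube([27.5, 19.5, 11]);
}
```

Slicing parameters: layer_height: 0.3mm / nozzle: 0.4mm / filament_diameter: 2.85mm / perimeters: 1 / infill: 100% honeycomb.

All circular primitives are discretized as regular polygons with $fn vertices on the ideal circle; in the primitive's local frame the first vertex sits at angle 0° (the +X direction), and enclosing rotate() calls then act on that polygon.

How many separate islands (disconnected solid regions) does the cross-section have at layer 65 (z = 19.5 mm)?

2

At z = 19.5 mm: the cylinder does not reach this height (z outside [0, 18.5]); the cube at (-0.5, -2) (footprint 7×14.5) is included at this height; Taking the union: only the 7×14.5 cube at (-0.5, -2) is present, so the union is just that shape — 1 connected region; the cube at (15.5, 12) is present — its section is the full 27.5×19.5 rectangle; Merging all regions: the 2 present regions are separate (no shared area or edge), so areas and boundary lengths simply add and each stays a separate island — 2 connected regions. Overall, the cross-section has 2 separate islands. Island count = 2.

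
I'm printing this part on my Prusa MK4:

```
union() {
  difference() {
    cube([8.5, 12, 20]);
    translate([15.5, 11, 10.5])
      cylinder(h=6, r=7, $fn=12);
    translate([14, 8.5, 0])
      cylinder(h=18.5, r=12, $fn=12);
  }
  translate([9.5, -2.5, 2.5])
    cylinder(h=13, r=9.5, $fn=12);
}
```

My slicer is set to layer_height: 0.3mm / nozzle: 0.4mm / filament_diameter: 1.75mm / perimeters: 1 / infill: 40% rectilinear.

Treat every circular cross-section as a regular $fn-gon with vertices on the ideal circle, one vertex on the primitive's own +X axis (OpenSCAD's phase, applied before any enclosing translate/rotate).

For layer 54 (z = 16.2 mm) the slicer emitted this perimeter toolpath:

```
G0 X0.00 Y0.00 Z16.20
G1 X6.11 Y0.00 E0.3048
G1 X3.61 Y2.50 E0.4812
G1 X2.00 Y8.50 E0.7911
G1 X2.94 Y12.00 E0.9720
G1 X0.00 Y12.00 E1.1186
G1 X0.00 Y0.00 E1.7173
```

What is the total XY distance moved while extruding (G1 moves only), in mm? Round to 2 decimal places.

Sum the Euclidean lengths of each G1 segment: total = 34.42 mm.

34.42 mm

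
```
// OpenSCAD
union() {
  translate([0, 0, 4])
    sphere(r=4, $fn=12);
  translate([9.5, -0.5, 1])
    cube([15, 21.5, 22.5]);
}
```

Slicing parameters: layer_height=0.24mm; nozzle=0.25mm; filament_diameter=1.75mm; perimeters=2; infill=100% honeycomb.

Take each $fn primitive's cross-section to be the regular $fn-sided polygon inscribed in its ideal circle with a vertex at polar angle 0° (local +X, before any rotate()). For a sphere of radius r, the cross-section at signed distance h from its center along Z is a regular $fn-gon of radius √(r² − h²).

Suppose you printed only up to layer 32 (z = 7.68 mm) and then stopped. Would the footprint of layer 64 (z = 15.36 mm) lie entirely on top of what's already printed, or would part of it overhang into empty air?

Compare the two slices. At z = 7.68: the sphere: section is a regular 12-gon, circumradius = √(r²−h²) = √(4²−3.68²) = 1.568 (area = (12/2)·1.568²·sin(360°/12) = 7.37 mm²); the cube at (9.5, -0.5) is present — its section is the full 15×21.5 rectangle (area 322.50 mm²); Taking the union: the 2 present regions are separate (no shared area or edge), so areas and boundary lengths simply add and each stays a separate island — area = 329.87 mm². At z = 15.36: the sphere is absent (|z−center|=11.360 > r=4); the cube at (9.5, -0.5) is present — its section is the full 15×21.5 rectangle (area 322.50 mm²); Combining (union): only the 15×21.5 cube at (9.5, -0.5) is present, so the union is just that shape — area = 322.50 mm². Checking containment: the cross-section at z = 15.36 is a subset of the cross-section at z = 7.68.

entirely on top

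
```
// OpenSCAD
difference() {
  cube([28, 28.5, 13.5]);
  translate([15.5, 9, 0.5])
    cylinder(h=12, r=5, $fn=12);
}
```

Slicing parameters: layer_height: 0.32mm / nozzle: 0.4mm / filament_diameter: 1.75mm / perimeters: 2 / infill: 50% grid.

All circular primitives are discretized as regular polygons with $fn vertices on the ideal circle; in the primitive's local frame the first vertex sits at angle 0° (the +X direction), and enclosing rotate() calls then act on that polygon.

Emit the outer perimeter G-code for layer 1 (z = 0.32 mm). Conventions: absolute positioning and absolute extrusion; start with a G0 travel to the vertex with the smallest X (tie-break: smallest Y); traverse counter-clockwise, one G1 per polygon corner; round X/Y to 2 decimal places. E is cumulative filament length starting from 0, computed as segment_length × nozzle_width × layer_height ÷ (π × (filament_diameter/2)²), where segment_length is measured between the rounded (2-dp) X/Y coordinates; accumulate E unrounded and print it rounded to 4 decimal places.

At z = 0.32 mm: the cube (footprint 28×28.5) is included at this height; the cylinder at (15.5, 9) is not intersected at this z (z outside [0.5, 12.5]); Taking the first minus the rest: none of the subtracted shapes is present at this height, so the 28×28.5 cube is unchanged — 1 connected region. The outline is a single polygon with 4 vertices. Extrusion per mm of travel: 0.4 × 0.32 / (π × 0.875²) = 0.053216. Accumulating E over each segment gives final E = 6.0134.

G0 X0.00 Y0.00 Z0.32
G1 X28.00 Y0.00 E1.4901
G1 X28.00 Y28.50 E3.0067
G1 X0.00 Y28.50 E4.4968
G1 X0.00 Y0.00 E6.0134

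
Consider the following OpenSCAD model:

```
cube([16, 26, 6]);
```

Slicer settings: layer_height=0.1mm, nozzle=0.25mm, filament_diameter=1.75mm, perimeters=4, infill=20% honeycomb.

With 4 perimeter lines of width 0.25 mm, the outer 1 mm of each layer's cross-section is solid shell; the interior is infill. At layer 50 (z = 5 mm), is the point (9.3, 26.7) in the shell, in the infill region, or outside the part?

outside

At z = 5 mm: the cube (footprint 16×26) is included at this height. Overall, the cross-section is a single solid region. The nearest boundary edge runs (16.00, 26.00)→(0.00, 26.00); distance from the point to it = 0.70 mm. The point is not inside any of the regions above, so it lies outside the cross-section (0.70 mm from the nearest boundary).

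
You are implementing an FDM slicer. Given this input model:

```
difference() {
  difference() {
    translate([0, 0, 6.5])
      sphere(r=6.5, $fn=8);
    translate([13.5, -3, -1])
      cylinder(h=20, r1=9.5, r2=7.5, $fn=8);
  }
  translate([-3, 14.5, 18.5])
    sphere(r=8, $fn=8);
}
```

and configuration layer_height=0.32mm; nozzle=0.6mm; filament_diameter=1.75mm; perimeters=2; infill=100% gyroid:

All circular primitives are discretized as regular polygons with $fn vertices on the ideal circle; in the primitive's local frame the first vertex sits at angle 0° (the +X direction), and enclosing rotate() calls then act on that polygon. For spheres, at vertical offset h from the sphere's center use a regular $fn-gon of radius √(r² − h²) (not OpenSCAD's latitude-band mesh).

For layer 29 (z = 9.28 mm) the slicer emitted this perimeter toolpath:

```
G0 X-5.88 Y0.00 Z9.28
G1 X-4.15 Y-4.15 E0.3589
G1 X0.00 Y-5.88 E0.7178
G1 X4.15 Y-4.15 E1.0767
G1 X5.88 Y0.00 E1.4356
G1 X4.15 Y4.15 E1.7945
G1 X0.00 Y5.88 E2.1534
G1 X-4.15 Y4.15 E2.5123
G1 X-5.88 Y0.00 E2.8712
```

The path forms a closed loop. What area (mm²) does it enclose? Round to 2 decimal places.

Apply the shoelace formula to the sequence of (X, Y) vertices; enclosed area = 97.61 mm².

97.61 mm²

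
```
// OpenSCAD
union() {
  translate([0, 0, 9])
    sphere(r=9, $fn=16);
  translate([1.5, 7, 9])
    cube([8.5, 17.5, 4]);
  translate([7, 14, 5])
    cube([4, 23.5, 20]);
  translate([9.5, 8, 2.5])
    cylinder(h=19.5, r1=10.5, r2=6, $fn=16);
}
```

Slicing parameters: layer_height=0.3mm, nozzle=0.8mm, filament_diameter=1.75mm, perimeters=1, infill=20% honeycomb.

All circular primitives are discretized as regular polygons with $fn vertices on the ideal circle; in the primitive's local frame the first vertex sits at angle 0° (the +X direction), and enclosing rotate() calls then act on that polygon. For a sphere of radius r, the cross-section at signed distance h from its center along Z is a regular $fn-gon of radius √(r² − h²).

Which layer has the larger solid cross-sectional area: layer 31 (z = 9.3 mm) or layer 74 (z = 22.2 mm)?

Layer 31 (z = 9.3): the r=9 sphere slices to a regular 16-gon of circumradius 8.995 (√(r²−h²) with h=0.3 from center) (area = (16/2)·8.995²·sin(360°/16) = 247.70 mm²); the cube at (1.5, 7) (footprint 8.5×17.5) is included at this height (area 148.75 mm²); the cube at (7, 14) is present — its section is the full 4×23.5 rectangle (area 94.00 mm²); the cone at (9.5, 8): at t=0.349 of its height the radius interpolates to r₁+(r₂−r₁)t = 8.931, giving a regular 16-gon of that circumradius (area = (16/2)·8.931²·sin(360°/16) = 244.18 mm²); Combining (union): the regions partially overlap — summed areas 734.63 mm² minus the doubly-counted overlap 152.00 mm² gives 582.63 mm² — area = 582.63 mm². So its area = 582.63 mm². Layer 74 (z = 22.2): the sphere is absent (|z−center|=13.200 > r=9); the cube at (1.5, 7) is absent (z outside [9, 13]); the 4×23.5 cube at (7, 14) contributes its full rectangle (area 94.00 mm²); the cone at (9.5, 8) is absent (z outside [2.5, 22]); Taking the union: only the 4×23.5 cube at (7, 14) is present, so the union is just that shape — area = 94.00 mm². So its area = 94.00 mm². Layer 31 is larger (582.63 vs 94.00 mm²).

layer 31 (z = 9.3 mm)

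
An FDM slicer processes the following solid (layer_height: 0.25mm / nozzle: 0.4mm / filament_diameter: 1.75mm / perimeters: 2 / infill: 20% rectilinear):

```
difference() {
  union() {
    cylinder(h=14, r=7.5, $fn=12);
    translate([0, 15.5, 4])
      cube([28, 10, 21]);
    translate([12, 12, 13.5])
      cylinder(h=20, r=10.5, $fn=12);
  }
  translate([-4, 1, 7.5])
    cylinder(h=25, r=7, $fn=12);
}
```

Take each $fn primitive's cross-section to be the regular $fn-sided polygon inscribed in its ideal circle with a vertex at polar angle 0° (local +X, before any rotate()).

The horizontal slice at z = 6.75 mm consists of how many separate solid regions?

2

At z = 6.75 mm: the r=7.5 cylinder contributes a regular 12-gon of circumradius 7.5; the cube at (0, 15.5) is present — its section is the full 28×10 rectangle; the cylinder at (12, 12) is not intersected at this z (z outside [13.5, 33.5]); Taking the union: the 2 present regions are separate (no shared area or edge), so areas and boundary lengths simply add and each stays a separate island — 2 connected regions; the cylinder at (-4, 1) does not reach this height (z outside [7.5, 32.5]); Taking the first minus the rest: none of the subtracted shapes is present at this height, so that combined region is unchanged — 2 connected regions. The result has 2 disconnected regions.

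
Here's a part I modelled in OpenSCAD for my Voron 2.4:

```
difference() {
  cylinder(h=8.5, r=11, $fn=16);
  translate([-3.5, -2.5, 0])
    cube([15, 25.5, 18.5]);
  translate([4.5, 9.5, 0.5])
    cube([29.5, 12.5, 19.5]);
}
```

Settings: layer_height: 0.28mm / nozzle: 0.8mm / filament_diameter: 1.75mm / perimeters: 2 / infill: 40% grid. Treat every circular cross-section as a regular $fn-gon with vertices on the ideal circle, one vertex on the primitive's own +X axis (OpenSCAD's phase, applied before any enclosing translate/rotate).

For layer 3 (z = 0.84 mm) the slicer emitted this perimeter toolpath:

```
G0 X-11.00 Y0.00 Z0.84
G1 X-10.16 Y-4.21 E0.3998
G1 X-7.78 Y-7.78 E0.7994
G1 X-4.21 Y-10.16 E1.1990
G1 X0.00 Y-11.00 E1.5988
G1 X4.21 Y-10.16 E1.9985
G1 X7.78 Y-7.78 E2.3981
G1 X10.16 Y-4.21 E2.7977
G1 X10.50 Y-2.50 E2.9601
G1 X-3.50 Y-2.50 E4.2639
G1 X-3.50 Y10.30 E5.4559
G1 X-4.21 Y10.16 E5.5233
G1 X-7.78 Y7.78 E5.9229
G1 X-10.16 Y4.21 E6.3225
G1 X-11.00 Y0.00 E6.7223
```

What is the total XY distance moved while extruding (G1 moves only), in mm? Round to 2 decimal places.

Sum the Euclidean lengths of each G1 segment: total = 72.18 mm.

72.18 mm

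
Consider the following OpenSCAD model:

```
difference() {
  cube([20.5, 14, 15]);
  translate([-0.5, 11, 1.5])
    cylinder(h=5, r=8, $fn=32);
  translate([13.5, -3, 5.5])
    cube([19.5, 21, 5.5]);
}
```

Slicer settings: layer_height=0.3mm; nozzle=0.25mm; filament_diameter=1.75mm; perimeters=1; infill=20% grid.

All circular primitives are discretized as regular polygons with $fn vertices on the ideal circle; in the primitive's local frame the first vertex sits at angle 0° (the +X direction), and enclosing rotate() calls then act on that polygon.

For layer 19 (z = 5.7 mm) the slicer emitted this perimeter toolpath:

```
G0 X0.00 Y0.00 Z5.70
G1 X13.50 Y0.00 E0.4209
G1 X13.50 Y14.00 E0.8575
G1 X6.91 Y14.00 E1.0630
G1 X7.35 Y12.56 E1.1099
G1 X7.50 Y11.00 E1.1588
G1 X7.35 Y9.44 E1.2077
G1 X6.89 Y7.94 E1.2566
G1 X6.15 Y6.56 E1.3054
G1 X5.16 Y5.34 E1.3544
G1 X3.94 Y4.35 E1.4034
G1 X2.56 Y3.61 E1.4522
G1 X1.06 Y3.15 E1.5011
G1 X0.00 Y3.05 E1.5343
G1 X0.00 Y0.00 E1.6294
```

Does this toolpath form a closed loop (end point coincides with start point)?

yes

Start point (G0): (0.00, 0.00). End point (last G1): the path returns to the start — closed.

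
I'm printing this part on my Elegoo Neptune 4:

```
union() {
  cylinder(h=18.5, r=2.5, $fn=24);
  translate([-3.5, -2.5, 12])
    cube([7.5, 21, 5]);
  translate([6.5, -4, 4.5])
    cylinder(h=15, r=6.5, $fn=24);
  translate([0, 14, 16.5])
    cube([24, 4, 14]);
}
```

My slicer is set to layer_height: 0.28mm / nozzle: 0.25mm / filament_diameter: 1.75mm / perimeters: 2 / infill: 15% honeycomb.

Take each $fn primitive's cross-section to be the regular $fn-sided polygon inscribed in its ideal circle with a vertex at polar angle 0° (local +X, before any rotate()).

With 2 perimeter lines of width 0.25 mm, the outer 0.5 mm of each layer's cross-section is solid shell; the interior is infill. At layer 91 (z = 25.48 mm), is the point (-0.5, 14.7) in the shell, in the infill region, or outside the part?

At z = 25.48 mm: the cylinder does not reach this height (z outside [0, 18.5]); the cube at (-3.5, -2.5) does not reach this height (z outside [12, 17]); the cylinder at (6.5, -4) is absent (z outside [4.5, 19.5]); the cube at (0, 14) (footprint 24×4) is included at this height; Merging all regions: only the 24×4 cube at (0, 14) is present, so the union is just that shape — 1 connected region. Overall, the cross-section is a single solid region. The nearest boundary edge runs (0.00, 18.00)→(0.00, 14.00); distance from the point to it = 0.50 mm. The point is not inside any of the regions above, so it lies outside the cross-section (0.50 mm from the nearest boundary).

outside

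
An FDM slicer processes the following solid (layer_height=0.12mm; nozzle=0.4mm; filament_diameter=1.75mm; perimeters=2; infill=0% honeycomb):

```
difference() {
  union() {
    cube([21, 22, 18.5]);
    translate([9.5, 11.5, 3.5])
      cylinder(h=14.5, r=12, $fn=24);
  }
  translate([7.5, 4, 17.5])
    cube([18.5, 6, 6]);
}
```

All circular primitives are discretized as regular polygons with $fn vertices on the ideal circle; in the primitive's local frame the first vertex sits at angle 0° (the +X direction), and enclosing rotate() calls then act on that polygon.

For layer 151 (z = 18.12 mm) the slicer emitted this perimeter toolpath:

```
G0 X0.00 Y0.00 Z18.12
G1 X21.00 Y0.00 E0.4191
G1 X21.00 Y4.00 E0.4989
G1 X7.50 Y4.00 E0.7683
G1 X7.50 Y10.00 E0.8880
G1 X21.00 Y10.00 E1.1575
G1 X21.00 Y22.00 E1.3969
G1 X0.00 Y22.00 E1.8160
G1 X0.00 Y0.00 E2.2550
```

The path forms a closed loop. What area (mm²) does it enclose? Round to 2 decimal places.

Apply the shoelace formula to the sequence of (X, Y) vertices; enclosed area = 381.00 mm².

381.00 mm²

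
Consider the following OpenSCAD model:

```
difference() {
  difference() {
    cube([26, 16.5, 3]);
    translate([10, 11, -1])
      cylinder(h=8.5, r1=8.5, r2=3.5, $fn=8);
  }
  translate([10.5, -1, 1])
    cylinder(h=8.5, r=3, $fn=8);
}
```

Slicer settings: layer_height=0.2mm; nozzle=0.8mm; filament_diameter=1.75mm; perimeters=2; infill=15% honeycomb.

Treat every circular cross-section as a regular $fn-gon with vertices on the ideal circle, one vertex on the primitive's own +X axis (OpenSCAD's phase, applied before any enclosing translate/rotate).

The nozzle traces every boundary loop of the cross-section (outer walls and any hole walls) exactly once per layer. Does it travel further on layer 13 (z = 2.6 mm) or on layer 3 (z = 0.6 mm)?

Layer 13 (z = 2.6): the cube (footprint 26×16.5) is included at this height (perimeter 85.00 mm); the cone at (10, 11) (r1=8.5→r2=3.5) has section circumradius 6.382 here — a regular 8-gon (perimeter = 2·8·6.382·sin(180°/8) = 39.08 mm); Subtracting the remaining from the first: starting from the 26×16.5 cube, the cone at (10, 11) partially overlaps it — only the 113.33 mm² overlap (of its 115.21 mm²) is removed, clipping the outline — boundary = 115.21 mm; the cylinder at (10.5, -1): section is a regular 8-gon, circumradius r=3 (perimeter = 2·8·3.000·sin(180°/8) = 18.37 mm); Taking the first minus the rest: starting from that combined region, the r=3 cylinder at (10.5, -1) partially overlaps it — only the 7.14 mm² overlap (of its 25.46 mm²) is removed, clipping the outline — boundary = 117.06 mm. So its perimeter = 117.06 mm. Layer 3 (z = 0.6): the cube (footprint 26×16.5) is included at this height (perimeter 85.00 mm); the cone at (10, 11) contributes a regular 8-gon of circumradius 7.559 (interpolated between r1=8.5 and r2=3.5 at t=0.188) (perimeter = 2·8·7.559·sin(180°/8) = 46.28 mm); After the difference (first − rest): starting from the 26×16.5 cube, the cone at (10, 11) partially overlaps it — only the 151.37 mm² overlap (of its 161.60 mm²) is removed, clipping the outline — boundary = 110.58 mm; the cylinder at (10.5, -1) is not intersected at this z (z outside [1, 9.5]); Taking the first minus the rest: none of the subtracted shapes is present at this height, so the result so far is unchanged — boundary = 110.58 mm. So its perimeter = 110.58 mm. Layer 13 is larger (117.06 vs 110.58 mm).

layer 13 (z = 2.6 mm)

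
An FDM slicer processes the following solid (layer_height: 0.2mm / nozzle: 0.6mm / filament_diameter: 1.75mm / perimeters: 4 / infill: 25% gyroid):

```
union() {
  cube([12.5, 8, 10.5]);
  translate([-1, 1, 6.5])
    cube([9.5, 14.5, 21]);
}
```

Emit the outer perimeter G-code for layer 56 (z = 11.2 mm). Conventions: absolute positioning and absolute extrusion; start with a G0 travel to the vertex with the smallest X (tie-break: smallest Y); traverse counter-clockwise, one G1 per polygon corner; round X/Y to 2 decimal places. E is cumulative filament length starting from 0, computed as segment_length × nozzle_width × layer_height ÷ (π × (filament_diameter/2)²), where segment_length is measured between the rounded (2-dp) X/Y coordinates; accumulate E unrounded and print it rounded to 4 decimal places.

At z = 11.2 mm: the cube does not reach this height (z outside [0, 10.5]); the cube at (-1, 1) is present — its section is the full 9.5×14.5 rectangle; Taking the union: only the 9.5×14.5 cube at (-1, 1) is present, so the union is just that shape — 1 connected region. The outline is a single polygon with 4 vertices. Extrusion per mm of travel: 0.6 × 0.2 / (π × 0.875²) = 0.049890. Accumulating E over each segment gives final E = 2.3947.

G0 X-1.00 Y1.00 Z11.20
G1 X8.50 Y1.00 E0.4740
G1 X8.50 Y15.50 E1.1974
G1 X-1.00 Y15.50 E1.6713
G1 X-1.00 Y1.00 E2.3947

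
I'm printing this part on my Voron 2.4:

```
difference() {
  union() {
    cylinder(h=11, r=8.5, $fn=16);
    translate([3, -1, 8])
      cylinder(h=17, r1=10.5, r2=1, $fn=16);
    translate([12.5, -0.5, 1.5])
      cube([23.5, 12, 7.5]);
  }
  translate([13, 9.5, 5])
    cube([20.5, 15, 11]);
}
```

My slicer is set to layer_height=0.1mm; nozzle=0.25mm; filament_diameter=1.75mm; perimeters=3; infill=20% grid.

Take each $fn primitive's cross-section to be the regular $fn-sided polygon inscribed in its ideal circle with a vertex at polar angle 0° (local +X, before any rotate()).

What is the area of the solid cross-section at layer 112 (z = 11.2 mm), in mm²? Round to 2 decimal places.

At z = 11.2 mm: the cylinder is not intersected at this z (z outside [0, 11]); the cone at (3, -1) contributes a regular 16-gon of circumradius 8.712 (interpolated between r1=10.5 and r2=1 at t=0.188) (area = (16/2)·8.712²·sin(360°/16) = 232.35 mm²); the cube at (12.5, -0.5) does not reach this height (z outside [1.5, 9]); Combining (union): only the cone at (3, -1) is present, so the union is just that shape — area = 232.35 mm²; the cube at (13, 9.5) is present — its section is the full 20.5×15 rectangle (area 307.50 mm²); Taking the first minus the rest: starting from the result so far (232.35 mm²), the 20.5×15 cube at (13, 9.5) misses the remaining region (no effect) — area = 232.35 mm². Overall, the cross-section is a single solid region. Net area = 232.35 mm².

232.35 mm²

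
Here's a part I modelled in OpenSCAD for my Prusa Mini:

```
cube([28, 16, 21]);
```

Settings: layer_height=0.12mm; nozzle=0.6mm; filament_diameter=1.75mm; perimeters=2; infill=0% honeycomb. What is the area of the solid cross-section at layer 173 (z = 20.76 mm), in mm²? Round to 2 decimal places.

At z = 20.76 mm: the cube (footprint 28×16) is included at this height (area 448.00 mm²). Overall, the cross-section is a single solid region. Net area = 448.00 mm².

448.00 mm²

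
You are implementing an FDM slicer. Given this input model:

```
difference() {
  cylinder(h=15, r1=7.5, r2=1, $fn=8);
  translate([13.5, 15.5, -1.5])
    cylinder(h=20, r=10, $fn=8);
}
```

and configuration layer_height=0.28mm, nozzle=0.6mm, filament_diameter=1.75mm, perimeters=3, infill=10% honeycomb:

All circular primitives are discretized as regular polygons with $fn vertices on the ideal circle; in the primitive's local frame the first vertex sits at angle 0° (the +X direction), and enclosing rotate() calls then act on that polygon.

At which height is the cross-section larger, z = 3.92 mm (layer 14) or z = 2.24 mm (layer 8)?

layer 8 (z = 2.24 mm)

Layer 14 (z = 3.92): the cone: at t=0.261 of its height the radius interpolates to r₁+(r₂−r₁)t = 5.801, giving a regular 8-gon of that circumradius (area = (8/2)·5.801²·sin(360°/8) = 95.19 mm²); the r=10 cylinder at (13.5, 15.5) contributes a regular 8-gon of circumradius 10 (area = (8/2)·10.000²·sin(360°/8) = 282.84 mm²); Taking the first minus the rest: starting from the cone (95.19 mm²), the r=10 cylinder at (13.5, 15.5) misses the remaining region (no effect) — area = 95.19 mm². So its area = 95.19 mm². Layer 8 (z = 2.24): the cone: at t=0.149 of its height the radius interpolates to r₁+(r₂−r₁)t = 6.529, giving a regular 8-gon of that circumradius (area = (8/2)·6.529²·sin(360°/8) = 120.58 mm²); the r=10 cylinder at (13.5, 15.5) contributes a regular 8-gon of circumradius 10 (area = (8/2)·10.000²·sin(360°/8) = 282.84 mm²); After the difference (first − rest): starting from the cone (120.58 mm²), the r=10 cylinder at (13.5, 15.5) misses the remaining region (no effect) — area = 120.58 mm². So its area = 120.58 mm². Layer 8 is larger (120.58 vs 95.19 mm²).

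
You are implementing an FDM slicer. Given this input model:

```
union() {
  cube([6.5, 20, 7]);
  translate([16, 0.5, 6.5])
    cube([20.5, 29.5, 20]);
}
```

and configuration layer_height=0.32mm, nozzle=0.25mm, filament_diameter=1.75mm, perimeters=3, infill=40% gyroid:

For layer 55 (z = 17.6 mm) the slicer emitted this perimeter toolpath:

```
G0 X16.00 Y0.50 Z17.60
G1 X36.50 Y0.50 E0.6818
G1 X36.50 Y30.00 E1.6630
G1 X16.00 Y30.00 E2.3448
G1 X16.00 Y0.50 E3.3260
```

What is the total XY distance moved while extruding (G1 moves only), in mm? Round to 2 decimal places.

100.00 mm

Sum the Euclidean lengths of each G1 segment: total = 100.00 mm.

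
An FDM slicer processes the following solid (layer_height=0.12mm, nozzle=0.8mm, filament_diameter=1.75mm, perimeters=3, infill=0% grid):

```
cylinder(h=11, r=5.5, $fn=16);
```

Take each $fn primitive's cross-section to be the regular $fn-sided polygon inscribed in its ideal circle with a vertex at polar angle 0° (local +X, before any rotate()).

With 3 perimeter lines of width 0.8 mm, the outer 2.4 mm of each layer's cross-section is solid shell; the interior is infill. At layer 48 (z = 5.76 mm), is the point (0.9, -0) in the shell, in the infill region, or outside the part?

At z = 5.76 mm: the cylinder: section is a regular 16-gon, circumradius r=5.5. Overall, the cross-section is a single solid region. The nearest boundary edge runs (5.08, -2.10)→(5.50, 0.00); distance from the point to it = 4.51 mm. The point is inside the cross-section and 4.51 mm from the nearest boundary — more than the 2.4 mm shell width (3 × 0.8), so it's in the infill interior.

infill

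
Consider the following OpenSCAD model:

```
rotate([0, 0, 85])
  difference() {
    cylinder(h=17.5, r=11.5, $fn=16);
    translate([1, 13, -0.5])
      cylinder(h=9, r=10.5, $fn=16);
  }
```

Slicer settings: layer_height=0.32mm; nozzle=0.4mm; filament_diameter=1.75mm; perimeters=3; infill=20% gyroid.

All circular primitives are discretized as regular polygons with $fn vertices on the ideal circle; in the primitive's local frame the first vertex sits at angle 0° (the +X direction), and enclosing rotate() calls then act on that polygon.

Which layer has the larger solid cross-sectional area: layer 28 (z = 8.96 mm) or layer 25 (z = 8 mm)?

Layer 28 (z = 8.96): the r=11.5 cylinder gives a regular 16-gon of circumradius 11.5 (constant along its height) (area = (16/2)·11.500²·sin(360°/16) = 404.88 mm²); the cylinder at (1, 13) is absent (z outside [-0.5, 8.5]); Subtracting the remaining from the first: none of the subtracted shapes is present at this height, so the r=11.5 cylinder is unchanged — area = 404.88 mm²; (rotated 85° about Z; rotation is an isometry so areas/perimeters/island counts are preserved). So its area = 404.88 mm². Layer 25 (z = 8): the cylinder: section is a regular 16-gon, circumradius r=11.5 (area = (16/2)·11.500²·sin(360°/16) = 404.88 mm²); the r=10.5 cylinder at (1, 13) gives a regular 16-gon of circumradius 10.5 (constant along its height) (area = (16/2)·10.500²·sin(360°/16) = 337.53 mm²); After the difference (first − rest): starting from the r=11.5 cylinder (404.88 mm²), the r=10.5 cylinder at (1, 13) partially overlaps it — only the 105.18 mm² overlap (of its 337.53 mm²) is removed, clipping the outline — area = 299.70 mm²; (whole slice rotated 85° about Z — lengths, areas and connectivity unchanged). So its area = 299.70 mm². Layer 28 is larger (404.88 vs 299.70 mm²).

layer 28 (z = 8.96 mm)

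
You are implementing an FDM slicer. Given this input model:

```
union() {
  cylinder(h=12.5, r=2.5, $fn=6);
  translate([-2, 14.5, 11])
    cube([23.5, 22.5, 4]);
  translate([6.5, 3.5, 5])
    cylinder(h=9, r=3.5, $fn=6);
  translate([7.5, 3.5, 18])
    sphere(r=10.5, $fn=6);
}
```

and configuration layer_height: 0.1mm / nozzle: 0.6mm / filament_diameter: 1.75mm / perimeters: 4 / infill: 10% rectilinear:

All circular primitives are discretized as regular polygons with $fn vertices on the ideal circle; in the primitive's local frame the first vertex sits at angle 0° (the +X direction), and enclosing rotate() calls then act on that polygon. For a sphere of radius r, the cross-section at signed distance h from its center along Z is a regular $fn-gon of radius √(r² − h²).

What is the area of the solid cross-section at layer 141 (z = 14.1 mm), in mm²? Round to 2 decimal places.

775.67 mm²

At z = 14.1 mm: the cylinder does not reach this height (z outside [0, 12.5]); the 23.5×22.5 cube at (-2, 14.5) contributes its full rectangle (area 528.75 mm²); the cylinder at (6.5, 3.5) is absent (z outside [5, 14]); the sphere at (7.5, 3.5): section is a regular 6-gon, circumradius = √(r²−h²) = √(10.5²−3.9²) = 9.749 (area = (6/2)·9.749²·sin(360°/6) = 246.92 mm²); Merging all regions: the 2 present regions are separate (no shared area or edge), so areas and boundary lengths simply add and each stays a separate island — area = 775.67 mm². Overall, the cross-section has 2 separate islands. Net area = 775.67 mm².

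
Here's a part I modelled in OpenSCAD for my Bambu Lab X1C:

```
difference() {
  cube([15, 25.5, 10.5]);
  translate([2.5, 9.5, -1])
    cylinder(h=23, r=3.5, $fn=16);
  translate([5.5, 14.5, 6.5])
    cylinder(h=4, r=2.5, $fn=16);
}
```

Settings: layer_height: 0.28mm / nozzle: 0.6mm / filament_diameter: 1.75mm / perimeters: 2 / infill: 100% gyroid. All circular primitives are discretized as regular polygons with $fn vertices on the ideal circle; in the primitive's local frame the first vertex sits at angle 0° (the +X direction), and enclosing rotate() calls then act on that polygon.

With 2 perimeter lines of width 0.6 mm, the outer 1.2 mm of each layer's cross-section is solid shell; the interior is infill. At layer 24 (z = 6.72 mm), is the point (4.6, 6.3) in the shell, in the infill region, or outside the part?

At z = 6.72 mm: the cube is present — its section is the full 15×25.5 rectangle; the cylinder at (2.5, 9.5): section is a regular 16-gon, circumradius r=3.5; the r=2.5 cylinder at (5.5, 14.5) gives a regular 16-gon of circumradius 2.5 (constant along its height); Subtracting the remaining from the first: starting from the 15×25.5 cube, the r=3.5 cylinder at (2.5, 9.5) partially overlaps it — only the 34.38 mm² overlap (of its 37.50 mm²) is removed, clipping the outline; the r=2.5 cylinder at (5.5, 14.5) partially overlaps it — only the 19.07 mm² overlap (of its 19.13 mm²) is removed, clipping the outline — 1 connected region. Overall, the cross-section is a single solid region. The nearest boundary edge runs (3.84, 6.27)→(4.97, 7.03); distance from the point to it = 0.39 mm. The point is inside the cross-section, 0.39 mm from the nearest boundary — within the 1.2 mm shell band (2 × 0.6).

shell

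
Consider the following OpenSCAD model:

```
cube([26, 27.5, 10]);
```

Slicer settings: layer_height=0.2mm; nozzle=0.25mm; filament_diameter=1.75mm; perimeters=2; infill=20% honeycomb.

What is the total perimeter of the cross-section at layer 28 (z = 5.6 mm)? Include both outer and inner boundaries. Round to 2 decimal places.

At z = 5.6 mm: the cube is present — its section is the full 26×27.5 rectangle (perimeter 107.00 mm). Overall, the cross-section is a single solid region. Total boundary length (outer) = 107.00 mm.

107.00 mm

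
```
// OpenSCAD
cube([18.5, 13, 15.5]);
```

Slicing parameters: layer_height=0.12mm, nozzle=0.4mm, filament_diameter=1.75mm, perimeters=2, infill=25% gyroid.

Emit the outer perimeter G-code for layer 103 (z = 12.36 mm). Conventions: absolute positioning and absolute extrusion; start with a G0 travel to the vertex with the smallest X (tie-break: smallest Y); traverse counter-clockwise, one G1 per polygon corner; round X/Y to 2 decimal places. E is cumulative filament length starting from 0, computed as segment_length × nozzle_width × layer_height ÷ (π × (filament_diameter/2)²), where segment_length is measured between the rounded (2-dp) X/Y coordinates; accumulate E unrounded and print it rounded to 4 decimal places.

G0 X0.00 Y0.00 Z12.36
G1 X18.50 Y0.00 E0.3692
G1 X18.50 Y13.00 E0.6286
G1 X0.00 Y13.00 E0.9978
G1 X0.00 Y0.00 E1.2572

At z = 12.36 mm: the 18.5×13 cube contributes its full rectangle. The outline is a single polygon with 4 vertices. Extrusion per mm of travel: 0.4 × 0.12 / (π × 0.875²) = 0.019956. Accumulating E over each segment gives final E = 1.2572.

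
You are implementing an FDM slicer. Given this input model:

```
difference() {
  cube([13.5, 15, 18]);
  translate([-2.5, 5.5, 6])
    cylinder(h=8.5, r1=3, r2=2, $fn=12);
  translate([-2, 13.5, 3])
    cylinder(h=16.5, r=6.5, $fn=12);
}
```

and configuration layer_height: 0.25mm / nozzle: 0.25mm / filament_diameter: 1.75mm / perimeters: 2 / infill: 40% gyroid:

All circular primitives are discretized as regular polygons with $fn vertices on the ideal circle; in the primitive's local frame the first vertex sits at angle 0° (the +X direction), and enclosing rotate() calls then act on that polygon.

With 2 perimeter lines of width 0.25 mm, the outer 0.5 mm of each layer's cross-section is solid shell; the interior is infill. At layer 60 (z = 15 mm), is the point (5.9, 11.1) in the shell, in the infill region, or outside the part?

infill

At z = 15 mm: the 13.5×15 cube contributes its full rectangle; the cone at (-2.5, 5.5) does not reach this height (z outside [6, 14.5]); the r=6.5 cylinder at (-2, 13.5) contributes a regular 12-gon of circumradius 6.5; After the difference (first − rest): starting from the 13.5×15 cube, the r=6.5 cylinder at (-2, 13.5) partially overlaps it — only the 25.67 mm² overlap (of its 126.75 mm²) is removed, clipping the outline — 1 connected region. Overall, the cross-section is a single solid region. The nearest boundary edge runs (3.63, 10.25)→(4.50, 13.50); distance from the point to it = 1.97 mm. The point is inside the cross-section and 1.97 mm from the nearest boundary — more than the 0.5 mm shell width (2 × 0.25), so it's in the infill interior.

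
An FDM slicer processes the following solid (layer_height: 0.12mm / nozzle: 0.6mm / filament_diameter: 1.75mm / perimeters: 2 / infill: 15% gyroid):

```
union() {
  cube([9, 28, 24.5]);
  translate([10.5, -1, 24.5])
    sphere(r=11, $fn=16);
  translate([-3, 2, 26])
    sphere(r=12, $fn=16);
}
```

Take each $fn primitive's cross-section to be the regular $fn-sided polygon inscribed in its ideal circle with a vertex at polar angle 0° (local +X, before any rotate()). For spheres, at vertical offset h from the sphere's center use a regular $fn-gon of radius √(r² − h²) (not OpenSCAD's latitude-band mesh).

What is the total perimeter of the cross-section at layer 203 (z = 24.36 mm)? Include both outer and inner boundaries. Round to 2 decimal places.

At z = 24.36 mm: the 9×28 cube contributes its full rectangle (perimeter 74.00 mm); the r=11 sphere at (10.5, -1) contributes a regular 16-gon of circumradius √(11²−0.14²) = 10.999 (perimeter = 2·16·10.999·sin(180°/16) = 68.67 mm); the r=12 sphere at (-3, 2) contributes a regular 16-gon of circumradius √(12²−1.64²) = 11.887 (perimeter = 2·16·11.887·sin(180°/16) = 74.21 mm); Taking the union: the regions partially overlap (shared area 208.56 mm²), so the edge portions inside another operand are dropped and the merged outline is re-measured after clipping — boundary = 132.83 mm. Overall, the cross-section is a single solid region. Total boundary length (outer) = 132.83 mm.

132.83 mm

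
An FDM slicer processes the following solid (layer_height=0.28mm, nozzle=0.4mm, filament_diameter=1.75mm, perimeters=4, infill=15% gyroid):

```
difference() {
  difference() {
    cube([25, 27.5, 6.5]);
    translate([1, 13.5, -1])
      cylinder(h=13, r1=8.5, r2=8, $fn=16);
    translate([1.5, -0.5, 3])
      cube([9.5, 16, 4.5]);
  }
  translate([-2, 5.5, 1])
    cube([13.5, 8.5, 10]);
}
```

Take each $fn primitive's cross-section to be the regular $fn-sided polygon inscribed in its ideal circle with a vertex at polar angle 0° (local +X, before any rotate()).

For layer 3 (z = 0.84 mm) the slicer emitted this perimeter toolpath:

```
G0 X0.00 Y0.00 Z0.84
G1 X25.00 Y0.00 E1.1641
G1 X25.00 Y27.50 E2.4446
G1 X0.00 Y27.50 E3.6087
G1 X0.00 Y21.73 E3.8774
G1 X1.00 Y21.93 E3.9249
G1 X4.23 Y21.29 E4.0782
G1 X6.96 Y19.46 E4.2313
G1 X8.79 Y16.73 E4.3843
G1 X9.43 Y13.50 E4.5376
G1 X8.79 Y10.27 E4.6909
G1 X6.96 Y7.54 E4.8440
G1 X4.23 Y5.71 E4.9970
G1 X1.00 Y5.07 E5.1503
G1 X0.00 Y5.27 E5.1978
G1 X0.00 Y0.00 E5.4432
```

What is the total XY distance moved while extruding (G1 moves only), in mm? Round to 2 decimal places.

Sum the Euclidean lengths of each G1 segment: total = 116.90 mm.

116.90 mm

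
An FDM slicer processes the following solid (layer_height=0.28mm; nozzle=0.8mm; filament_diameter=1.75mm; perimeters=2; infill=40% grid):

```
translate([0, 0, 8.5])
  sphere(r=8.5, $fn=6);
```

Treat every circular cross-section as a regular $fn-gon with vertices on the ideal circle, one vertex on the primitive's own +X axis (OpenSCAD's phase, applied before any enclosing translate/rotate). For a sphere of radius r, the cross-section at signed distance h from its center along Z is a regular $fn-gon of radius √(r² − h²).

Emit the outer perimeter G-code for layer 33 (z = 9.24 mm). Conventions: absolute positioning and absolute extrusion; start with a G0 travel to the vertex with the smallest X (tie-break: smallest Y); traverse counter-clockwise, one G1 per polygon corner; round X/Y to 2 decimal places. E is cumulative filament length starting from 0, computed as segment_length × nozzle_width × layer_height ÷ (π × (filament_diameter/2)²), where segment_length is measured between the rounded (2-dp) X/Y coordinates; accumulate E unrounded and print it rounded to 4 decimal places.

G0 X-8.47 Y0.00 Z9.24
G1 X-4.23 Y-7.33 E0.7886
G1 X4.23 Y-7.33 E1.5765
G1 X8.47 Y0.00 E2.3651
G1 X4.23 Y7.33 E3.1537
G1 X-4.23 Y7.33 E3.9416
G1 X-8.47 Y0.00 E4.7302

At z = 9.24 mm: the r=8.5 sphere contributes a regular 6-gon of circumradius √(8.5²−0.74²) = 8.468. The outline is a single polygon with 6 vertices. Extrusion per mm of travel: 0.8 × 0.28 / (π × 0.875²) = 0.093128. Accumulating E over each segment gives final E = 4.7302.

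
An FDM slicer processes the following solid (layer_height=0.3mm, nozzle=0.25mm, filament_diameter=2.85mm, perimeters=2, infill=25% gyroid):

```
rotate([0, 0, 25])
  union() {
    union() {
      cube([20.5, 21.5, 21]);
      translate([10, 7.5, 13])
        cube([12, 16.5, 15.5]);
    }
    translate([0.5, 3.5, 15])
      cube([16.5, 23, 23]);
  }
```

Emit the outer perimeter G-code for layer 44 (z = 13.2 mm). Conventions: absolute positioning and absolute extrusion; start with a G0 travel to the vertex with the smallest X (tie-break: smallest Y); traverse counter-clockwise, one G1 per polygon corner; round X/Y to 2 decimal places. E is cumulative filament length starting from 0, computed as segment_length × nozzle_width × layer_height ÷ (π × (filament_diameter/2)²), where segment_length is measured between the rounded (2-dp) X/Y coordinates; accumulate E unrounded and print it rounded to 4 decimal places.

G0 X-9.09 Y19.49 Z13.20
G1 X0.00 Y0.00 E0.2528
G1 X18.58 Y8.66 E0.4938
G1 X15.41 Y15.46 E0.5820
G1 X16.77 Y16.09 E0.5997
G1 X9.80 Y31.05 E0.7937
G1 X-1.08 Y25.98 E0.9348
G1 X-0.02 Y23.71 E0.9643
G1 X-9.09 Y19.49 E1.0819

At z = 13.2 mm: the cube is present — its section is the full 20.5×21.5 rectangle; the 12×16.5 cube at (10, 7.5) contributes its full rectangle; Taking the union: the regions partially overlap (shared area 147.00 mm²), so overlapping operands fuse into one piece — 1 connected region; the cube at (0.5, 3.5) is not intersected at this z (z outside [15, 38]); Combining (union): only that combined region is present, so the union is just that shape — 1 connected region; (whole slice rotated 25° about Z — lengths, areas and connectivity unchanged). The outline is a single polygon with 8 vertices. Extrusion per mm of travel: 0.25 × 0.3 / (π × 1.425²) = 0.011757. Accumulating E over each segment gives final E = 1.0819.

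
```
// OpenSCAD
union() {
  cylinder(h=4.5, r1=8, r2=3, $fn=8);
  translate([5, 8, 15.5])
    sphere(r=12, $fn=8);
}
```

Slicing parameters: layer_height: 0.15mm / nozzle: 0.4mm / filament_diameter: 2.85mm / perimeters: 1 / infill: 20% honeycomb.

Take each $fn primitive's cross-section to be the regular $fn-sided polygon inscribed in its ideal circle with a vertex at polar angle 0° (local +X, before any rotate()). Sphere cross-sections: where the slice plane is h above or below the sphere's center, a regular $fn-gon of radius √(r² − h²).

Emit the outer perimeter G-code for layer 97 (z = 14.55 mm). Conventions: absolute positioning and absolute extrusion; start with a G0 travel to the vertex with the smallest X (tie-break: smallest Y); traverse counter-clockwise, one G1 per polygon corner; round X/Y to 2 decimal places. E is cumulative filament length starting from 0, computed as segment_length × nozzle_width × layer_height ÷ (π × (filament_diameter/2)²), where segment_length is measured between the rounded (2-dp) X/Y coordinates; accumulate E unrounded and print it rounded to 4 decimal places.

At z = 14.55 mm: the cone is absent (z outside [0, 4.5]); the r=12 sphere at (5, 8) contributes a regular 8-gon of circumradius √(12²−0.95²) = 11.962; Combining (union): only the r=12 sphere at (5, 8) is present, so the union is just that shape — 1 connected region. The outline is a single polygon with 8 vertices. Extrusion per mm of travel: 0.4 × 0.15 / (π × 1.425²) = 0.009405. Accumulating E over each segment gives final E = 0.6889.

G0 X-6.96 Y8.00 Z14.55
G1 X-3.46 Y-0.46 E0.0861
G1 X5.00 Y-3.96 E0.1722
G1 X13.46 Y-0.46 E0.2583
G1 X16.96 Y8.00 E0.3444
G1 X13.46 Y16.46 E0.4305
G1 X5.00 Y19.96 E0.5167
G1 X-3.46 Y16.46 E0.6028
G1 X-6.96 Y8.00 E0.6889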